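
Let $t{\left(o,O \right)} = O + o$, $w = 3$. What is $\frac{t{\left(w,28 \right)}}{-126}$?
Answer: $- \frac{31}{126} \approx -0.24603$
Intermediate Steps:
$\frac{t{\left(w,28 \right)}}{-126} = \frac{28 + 3}{-126} = 31 \left(- \frac{1}{126}\right) = - \frac{31}{126}$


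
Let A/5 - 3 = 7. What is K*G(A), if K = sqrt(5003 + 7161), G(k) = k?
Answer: 100*sqrt(3041) ≈ 5514.5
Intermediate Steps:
A = 50 (A = 15 + 5*7 = 15 + 35 = 50)
K = 2*sqrt(3041) (K = sqrt(12164) = 2*sqrt(3041) ≈ 110.29)
K*G(A) = (2*sqrt(3041))*50 = 100*sqrt(3041)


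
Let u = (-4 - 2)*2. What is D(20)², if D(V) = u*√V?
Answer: 2880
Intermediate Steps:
u = -12 (u = -6*2 = -12)
D(V) = -12*√V
D(20)² = (-24*√5)² = 2880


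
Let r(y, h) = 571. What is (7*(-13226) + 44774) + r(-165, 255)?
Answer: -47237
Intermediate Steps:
(7*(-13226) + 44774) + r(-165, 255) = (7*(-13226) + 44774) + 571 = (-92582 + 44774) + 571 = -47808 + 571 = -47237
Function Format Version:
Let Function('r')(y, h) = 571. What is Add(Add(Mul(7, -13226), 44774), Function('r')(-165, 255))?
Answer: -47237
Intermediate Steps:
Add(Add(Mul(7, -13226), 44774), Function('r')(-165, 255)) = Add(Add(Mul(7, -13226), 44774), 571) = Add(Add(-92582, 44774), 571) = Add(-47808, 571) = -47237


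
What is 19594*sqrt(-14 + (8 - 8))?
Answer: 19594*I*sqrt(14) ≈ 73314.0*I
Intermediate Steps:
19594*sqrt(-14 + (8 - 8)) = 19594*sqrt(-14 + 0) = 19594*sqrt(-14) = 19594*(I*sqrt(14)) = 19594*I*sqrt(14)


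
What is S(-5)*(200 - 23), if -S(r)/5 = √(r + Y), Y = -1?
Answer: -885*I*√6 ≈ -2167.8*I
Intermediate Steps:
S(r) = -5*√(-1 + r) (S(r) = -5*√(r - 1) = -5*√(-1 + r))
S(-5)*(200 - 23) = (-5*√(-1 - 5))*(200 - 23) = -5*I*√6*177 = -885*I*√6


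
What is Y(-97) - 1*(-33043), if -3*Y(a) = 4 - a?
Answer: 99028/3 ≈ 33009.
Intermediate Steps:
Y(a) = -4/3 + a/3 (Y(a) = -(4 - a)/3 = -4/3 + a/3)
Y(-97) - 1*(-33043) = (-4/3 + (1/3)*(-97)) - 1*(-33043) = (-4/3 - 97/3) + 33043 = -101/3 + 33043 = 99028/3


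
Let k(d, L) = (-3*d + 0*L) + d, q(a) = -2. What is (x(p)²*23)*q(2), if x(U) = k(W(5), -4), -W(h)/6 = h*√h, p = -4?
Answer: -828000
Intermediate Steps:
W(h) = -6*h^(3/2) (W(h) = -6*h*√h = -6*h^(3/2))
k(d, L) = -2*d (k(d, L) = (-3*d + 0) + d = -3*d + d = -2*d)
x(U) = 60*√5 (x(U) = -(-12)*5^(3/2) = -(-12)*5*√5 = -(-60)*√5 = 60*√5)
(x(p)²*23)*q(2) = ((60*√5)²*23)*(-2) = (18000*23)*(-2) = 414000*(-2) = -828000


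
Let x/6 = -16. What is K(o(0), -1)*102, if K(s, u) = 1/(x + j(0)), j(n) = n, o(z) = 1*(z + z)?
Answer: -17/16 ≈ -1.0625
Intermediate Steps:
o(z) = 2*z (o(z) = 1*(2*z) = 2*z)
x = -96 (x = 6*(-16) = -96)
K(s, u) = -1/96 (K(s, u) = 1/(-96 + 0) = 1/(-96) = -1/96)
K(o(0), -1)*102 = -1/96*102 = -17/16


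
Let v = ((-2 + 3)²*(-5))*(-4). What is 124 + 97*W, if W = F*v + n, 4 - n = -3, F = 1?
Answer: 2743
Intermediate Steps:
n = 7 (n = 4 - 1*(-3) = 4 + 3 = 7)
v = 20 (v = (1²*(-5))*(-4) = (1*(-5))*(-4) = -5*(-4) = 20)
W = 27 (W = 1*20 + 7 = 20 + 7 = 27)
124 + 97*W = 124 + 97*27 = 124 + 2619 = 2743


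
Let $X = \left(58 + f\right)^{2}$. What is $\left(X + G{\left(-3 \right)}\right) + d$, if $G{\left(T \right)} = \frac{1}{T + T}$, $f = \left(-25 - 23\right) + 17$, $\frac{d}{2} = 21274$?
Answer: $\frac{259661}{6} \approx 43277.0$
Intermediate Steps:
$d = 42548$ ($d = 2 \cdot 21274 = 42548$)
$f = -31$ ($f = -48 + 17 = -31$)
$X = 729$ ($X = \left(58 - 31\right)^{2} = 27^{2} = 729$)
$G{\left(T \right)} = \frac{1}{2 T}$
$\left(X + G{\left(-3 \right)}\right) + d = \left(729 + \frac{1}{2 \left(-3\right)}\right) + 42548 = \left(729 + \frac{1}{2} \left(- \frac{1}{3}\right)\right) + 42548 = \left(729 - \frac{1}{6}\right) + 42548 = \frac{4373}{6} + 42548 = \frac{259661}{6}$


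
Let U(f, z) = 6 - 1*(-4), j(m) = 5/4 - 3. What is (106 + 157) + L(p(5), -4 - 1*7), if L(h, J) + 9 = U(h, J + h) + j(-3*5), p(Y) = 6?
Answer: 1049/4 ≈ 262.25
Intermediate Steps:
j(m) = -7/4 (j(m) = 5*(1/4) - 3 = 5/4 - 3 = -7/4)
U(f, z) = 10 (U(f, z) = 6 + 4 = 10)
L(h, J) = -3/4 (L(h, J) = -9 + (10 - 7/4) = -9 + 33/4 = -3/4)
(106 + 157) + L(p(5), -4 - 1*7) = (106 + 157) - 3/4 = 263 - 3/4 = 1049/4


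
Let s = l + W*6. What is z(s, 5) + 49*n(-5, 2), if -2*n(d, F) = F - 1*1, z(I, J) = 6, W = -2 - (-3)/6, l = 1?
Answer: -37/2 ≈ -18.500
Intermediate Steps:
W = -3/2 (W = -2 - (-3)/6 = -2 - 1*(-½) = -2 + ½ = -3/2 ≈ -1.5000)
s = -8 (s = 1 - 3/2*6 = 1 - 9 = -8)
n(d, F) = ½ - F/2 (n(d, F) = -(F - 1*1)/2 = -(F - 1)/2 = -(-1 + F)/2 = ½ - F/2)
z(s, 5) + 49*n(-5, 2) = 6 + 49*(½ - ½*2) = 6 + 49*(½ - 1) = 6 + 49*(-½) = 6 - 49/2 = -37/2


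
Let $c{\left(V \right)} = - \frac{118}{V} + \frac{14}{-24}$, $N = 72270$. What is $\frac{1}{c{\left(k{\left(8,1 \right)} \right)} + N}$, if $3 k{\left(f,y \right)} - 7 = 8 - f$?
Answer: $\frac{84}{6066383} \approx 1.3847 \cdot 10^{-5}$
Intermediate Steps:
$k{\left(f,y \right)} = 5 - \frac{f}{3}$ ($k{\left(f,y \right)} = \frac{7}{3} + \frac{8 - f}{3} = \frac{7}{3} - \left(- \frac{8}{3} + \frac{f}{3}\right) = 5 - \frac{f}{3}$)
$c{\left(V \right)} = - \frac{7}{12} - \frac{118}{V}$ ($c{\left(V \right)} = - \frac{118}{V} + 14 \left(- \frac{1}{24}\right) = - \frac{118}{V} - \frac{7}{12} = - \frac{7}{12} - \frac{118}{V}$)
$\frac{1}{c{\left(k{\left(8,1 \right)} \right)} + N} = \frac{1}{\left(- \frac{7}{12} - \frac{118}{5 - \frac{8}{3}}\right) + 72270} = \frac{1}{\left(- \frac{7}{12} - \frac{118}{\frac{7}{3}}\right) + 72270} = \frac{1}{\left(- \frac{7}{12} - \frac{354}{7}\right) + 72270} = \frac{1}{- \frac{4297}{84} + 72270} = \frac{1}{\frac{6066383}{84}} = \frac{84}{6066383}$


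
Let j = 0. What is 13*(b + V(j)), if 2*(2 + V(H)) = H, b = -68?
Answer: -910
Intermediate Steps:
V(H) = -2 + H/2
13*(b + V(j)) = 13*(-68 + (-2 + (1/2)*0)) = 13*(-68 + (-2 + 0)) = 13*(-68 - 2) = 13*(-70) = -910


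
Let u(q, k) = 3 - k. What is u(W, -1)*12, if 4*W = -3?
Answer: 48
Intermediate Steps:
W = -¾ (W = (¼)*(-3) = -¾ ≈ -0.75000)
u(W, -1)*12 = (3 - 1*(-1))*12 = (3 + 1)*12 = 4*12 = 48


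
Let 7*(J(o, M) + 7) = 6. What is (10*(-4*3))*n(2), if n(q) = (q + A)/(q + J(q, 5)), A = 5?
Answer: 5880/29 ≈ 202.76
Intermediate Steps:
J(o, M) = -43/7 (J(o, M) = -7 + (1/7)*6 = -7 + 6/7 = -43/7)
n(q) = (5 + q)/(-43/7 + q) (n(q) = (q + 5)/(q - 43/7) = (5 + q)/(-43/7 + q))
(10*(-4*3))*n(2) = (10*(-4*3))*(7*(5 + 2)/(-43 + 7*2)) = (10*(-12))*(7*7/(-43 + 14)) = -840*7/(-29) = -840*(-1)*7/29 = -120*(-49/29) = 5880/29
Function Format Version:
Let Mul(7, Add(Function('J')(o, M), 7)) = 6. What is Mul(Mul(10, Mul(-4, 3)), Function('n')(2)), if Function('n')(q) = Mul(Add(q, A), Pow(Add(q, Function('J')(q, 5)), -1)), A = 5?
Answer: Rational(5880, 29) ≈ 202.76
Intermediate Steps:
Function('J')(o, M) = Rational(-43, 7) (Function('J')(o, M) = Add(-7, Mul(Rational(1, 7), 6)) = Add(-7, Rational(6, 7)) = Rational(-43, 7))
Function('n')(q) = Mul(Pow(Add(Rational(-43, 7), q), -1), Add(5, q)) (Function('n')(q) = Mul(Add(q, 5), Pow(Add(q, Rational(-43, 7)), -1)) = Mul(Add(5, q), Pow(Add(Rational(-43, 7), q), -1)) = Mul(Pow(Add(Rational(-43, 7), q), -1), Add(5, q)))
Mul(Mul(10, Mul(-4, 3)), Function('n')(2)) = Mul(Mul(10, Mul(-4, 3)), Mul(7, Pow(Add(-43, Mul(7, 2)), -1), Add(5, 2))) = Mul(Mul(10, -12), Mul(7, Pow(Add(-43, 14), -1), 7)) = Mul(-120, Mul(7, Pow(-29, -1), 7)) = Mul(-120, Mul(7, Rational(-1, 29), 7)) = Mul(-120, Rational(-49, 29)) = Rational(5880, 29)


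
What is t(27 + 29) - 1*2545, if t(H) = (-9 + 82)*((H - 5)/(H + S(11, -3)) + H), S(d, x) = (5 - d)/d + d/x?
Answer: 2759846/1709 ≈ 1614.9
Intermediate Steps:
S(d, x) = d/x + (5 - d)/d (S(d, x) = (5 - d)/d + d/x = d/x + (5 - d)/d)
t(H) = 73*H + 73*(-5 + H)/(-139/33 + H) (t(H) = (-9 + 82)*((H - 5)/(H + (-1 + 5/11 + 11/(-3))) + H) = 73*((-5 + H)/(H + (-1 + 5*(1/11) + 11*(-⅓))) + H) = 73*((-5 + H)/(H + (-1 + 5/11 - 11/3)) + H) = 73*((-5 + H)/(H - 139/33) + H) = 73*((-5 + H)/(-139/33 + H) + H) = 73*(H + (-5 + H)/(-139/33 + H)) = 73*H + 73*(-5 + H)/(-139/33 + H))
t(27 + 29) - 1*2545 = 73*(-165 - 106*(27 + 29) + 33*(27 + 29)²)/(-139 + 33*(27 + 29)) - 1*2545 = 73*(-165 - 106*56 + 33*56²)/(-139 + 33*56) - 2545 = 73*(-165 - 5936 + 33*3136)/(-139 + 1848) - 2545 = 73*(-165 - 5936 + 103488)/1709 - 2545 = 73*(1/1709)*97387 - 2545 = 7109251/1709 - 2545 = 2759846/1709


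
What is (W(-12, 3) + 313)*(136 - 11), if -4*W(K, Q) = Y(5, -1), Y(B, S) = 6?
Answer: 77875/2 ≈ 38938.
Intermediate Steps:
W(K, Q) = -3/2 (W(K, Q) = -1/4*6 = -3/2)
(W(-12, 3) + 313)*(136 - 11) = (-3/2 + 313)*(136 - 11) = (623/2)*125 = 77875/2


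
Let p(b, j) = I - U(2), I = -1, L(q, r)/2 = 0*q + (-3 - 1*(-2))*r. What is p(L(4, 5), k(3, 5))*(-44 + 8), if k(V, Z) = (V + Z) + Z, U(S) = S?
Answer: 108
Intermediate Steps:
L(q, r) = -2*r (L(q, r) = 2*(0*q + (-3 - 1*(-2))*r) = 2*(0 + (-3 + 2)*r) = 2*(0 - r) = 2*(-r) = -2*r)
k(V, Z) = V + 2*Z
p(b, j) = -3 (p(b, j) = -1 - 1*2 = -1 - 2 = -3)
p(L(4, 5), k(3, 5))*(-44 + 8) = -3*(-44 + 8) = -3*(-36) = 108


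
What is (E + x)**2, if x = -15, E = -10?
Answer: 625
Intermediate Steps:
(E + x)**2 = (-10 - 15)**2 = (-25)**2 = 625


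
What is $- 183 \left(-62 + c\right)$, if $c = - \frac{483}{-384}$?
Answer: $\frac{1422825}{128} \approx 11116.0$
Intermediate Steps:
$c = \frac{161}{128}$ ($c = \left(-483\right) \left(- \frac{1}{384}\right) = \frac{161}{128} \approx 1.2578$)
$- 183 \left(-62 + c\right) = - 183 \left(-62 + \frac{161}{128}\right) = \left(-183\right) \left(- \frac{7775}{128}\right) = \frac{1422825}{128}$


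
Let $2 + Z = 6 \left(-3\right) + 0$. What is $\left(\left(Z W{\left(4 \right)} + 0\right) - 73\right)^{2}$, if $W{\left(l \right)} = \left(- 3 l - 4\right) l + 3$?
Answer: $1315609$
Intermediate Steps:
$W{\left(l \right)} = 3 + l \left(-4 - 3 l\right)$ ($W{\left(l \right)} = \left(-4 - 3 l\right) l + 3 = l \left(-4 - 3 l\right) + 3 = 3 + l \left(-4 - 3 l\right)$)
$Z = -20$ ($Z = -2 + \left(6 \left(-3\right) + 0\right) = -2 + \left(-18 + 0\right) = -2 - 18 = -20$)
$\left(\left(Z W{\left(4 \right)} + 0\right) - 73\right)^{2} = \left(\left(- 20 \left(3 - 16 - 3 \cdot 4^{2}\right) + 0\right) - 73\right)^{2} = \left(\left(- 20 \left(3 - 16 - 48\right) + 0\right) - 73\right)^{2} = \left(\left(\left(-20\right) \left(-61\right) + 0\right) - 73\right)^{2} = \left(\left(1220 + 0\right) - 73\right)^{2} = \left(1220 - 73\right)^{2} = 1147^{2} = 1315609$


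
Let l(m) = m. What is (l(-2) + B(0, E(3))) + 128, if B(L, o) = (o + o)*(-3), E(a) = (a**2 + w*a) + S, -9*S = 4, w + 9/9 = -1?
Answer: 332/3 ≈ 110.67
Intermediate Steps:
w = -2 (w = -1 - 1 = -2)
S = -4/9 (S = -1/9*4 = -4/9 ≈ -0.44444)
E(a) = -4/9 + a**2 - 2*a (E(a) = (a**2 - 2*a) - 4/9 = -4/9 + a**2 - 2*a)
B(L, o) = -6*o (B(L, o) = (2*o)*(-3) = -6*o)
(l(-2) + B(0, E(3))) + 128 = (-2 - 6*(-4/9 + 3**2 - 2*3)) + 128 = (-2 - 6*(-4/9 + 9 - 6)) + 128 = (-2 - 6*23/9) + 128 = (-2 - 46/3) + 128 = -52/3 + 128 = 332/3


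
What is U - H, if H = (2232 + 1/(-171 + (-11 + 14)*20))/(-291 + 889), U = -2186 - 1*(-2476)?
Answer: 19001869/66378 ≈ 286.27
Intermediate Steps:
U = 290 (U = -2186 + 2476 = 290)
H = 247751/66378 (H = (2232 + 1/(-171 + 3*20))/598 = (2232 + 1/(-171 + 60))*(1/598) = (2232 + 1/(-111))*(1/598) = (2232 - 1/111)*(1/598) = (247751/111)*(1/598) = 247751/66378 ≈ 3.7324)
U - H = 290 - 1*247751/66378 = 290 - 247751/66378 = 19001869/66378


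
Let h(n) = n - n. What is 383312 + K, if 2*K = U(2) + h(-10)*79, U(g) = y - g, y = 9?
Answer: 766631/2 ≈ 3.8332e+5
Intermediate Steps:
h(n) = 0
U(g) = 9 - g
K = 7/2 (K = ((9 - 1*2) + 0*79)/2 = ((9 - 2) + 0)/2 = (7 + 0)/2 = (1/2)*7 = 7/2 ≈ 3.5000)
383312 + K = 383312 + 7/2 = 766631/2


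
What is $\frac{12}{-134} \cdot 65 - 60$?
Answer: $- \frac{4410}{67} \approx -65.821$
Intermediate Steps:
$\frac{12}{-134} \cdot 65 - 60 = 12 \left(- \frac{1}{134}\right) 65 - 60 = \left(- \frac{6}{67}\right) 65 - 60 = - \frac{390}{67} - 60 = - \frac{4410}{67}$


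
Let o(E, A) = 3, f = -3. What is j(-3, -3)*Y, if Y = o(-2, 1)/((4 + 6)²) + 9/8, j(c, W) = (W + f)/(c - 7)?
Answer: 693/1000 ≈ 0.69300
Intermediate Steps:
j(c, W) = (-3 + W)/(-7 + c) (j(c, W) = (W - 3)/(c - 7) = (-3 + W)/(-7 + c))
Y = 231/200 (Y = 3/((4 + 6)²) + 9/8 = 3/(10²) + 9*(⅛) = 3/100 + 9/8 = 231/200 ≈ 1.1550)
j(-3, -3)*Y = ((-3 - 3)/(-7 - 3))*(231/200) = (-6/(-10))*(231/200) = -⅒*(-6)*(231/200) = (⅗)*(231/200) = 693/1000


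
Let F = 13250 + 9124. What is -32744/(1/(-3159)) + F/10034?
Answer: 518949942219/5017 ≈ 1.0344e+8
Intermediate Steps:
F = 22374
-32744/(1/(-3159)) + F/10034 = -32744/(1/(-3159)) + 22374/10034 = -32744/(-1/3159) + 22374*(1/10034) = -32744*(-3159) + 11187/5017 = 103438296 + 11187/5017 = 518949942219/5017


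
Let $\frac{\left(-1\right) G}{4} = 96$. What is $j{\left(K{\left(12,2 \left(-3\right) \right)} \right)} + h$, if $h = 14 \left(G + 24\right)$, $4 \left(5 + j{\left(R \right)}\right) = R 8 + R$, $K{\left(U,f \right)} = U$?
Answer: $-5018$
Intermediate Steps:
$G = -384$ ($G = \left(-4\right) 96 = -384$)
$j{\left(R \right)} = -5 + \frac{9 R}{4}$ ($j{\left(R \right)} = -5 + \frac{R 8 + R}{4} = -5 + \frac{8 R + R}{4} = -5 + \frac{9 R}{4}$)
$h = -5040$ ($h = 14 \left(-384 + 24\right) = 14 \left(-360\right) = -5040$)
$j{\left(K{\left(12,2 \left(-3\right) \right)} \right)} + h = \left(-5 + \frac{9}{4} \cdot 12\right) - 5040 = \left(-5 + 27\right) - 5040 = 22 - 5040 = -5018$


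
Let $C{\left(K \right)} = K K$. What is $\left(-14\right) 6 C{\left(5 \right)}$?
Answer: $-2100$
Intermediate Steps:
$C{\left(K \right)} = K^{2}$
$\left(-14\right) 6 C{\left(5 \right)} = \left(-14\right) 6 \cdot 5^{2} = \left(-84\right) 25 = -2100$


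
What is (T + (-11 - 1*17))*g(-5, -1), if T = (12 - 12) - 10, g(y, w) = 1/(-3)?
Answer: 38/3 ≈ 12.667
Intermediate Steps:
g(y, w) = -⅓
T = -10 (T = 0 - 10 = -10)
(T + (-11 - 1*17))*g(-5, -1) = (-10 + (-11 - 1*17))*(-⅓) = (-10 + (-11 - 17))*(-⅓) = (-10 - 28)*(-⅓) = -38*(-⅓) = 38/3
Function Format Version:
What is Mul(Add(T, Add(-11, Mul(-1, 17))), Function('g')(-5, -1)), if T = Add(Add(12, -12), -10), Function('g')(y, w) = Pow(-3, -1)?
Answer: Rational(38, 3) ≈ 12.667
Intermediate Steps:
Function('g')(y, w) = Rational(-1, 3)
T = -10 (T = Add(0, -10) = -10)
Mul(Add(T, Add(-11, Mul(-1, 17))), Function('g')(-5, -1)) = Mul(Add(-10, Add(-11, Mul(-1, 17))), Rational(-1, 3)) = Mul(Add(-10, Add(-11, -17)), Rational(-1, 3)) = Mul(Add(-10, -28), Rational(-1, 3)) = Mul(-38, Rational(-1, 3)) = Rational(38, 3)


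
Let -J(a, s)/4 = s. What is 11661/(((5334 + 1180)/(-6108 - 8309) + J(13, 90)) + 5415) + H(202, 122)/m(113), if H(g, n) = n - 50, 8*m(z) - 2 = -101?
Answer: -2814487937/801585631 ≈ -3.5112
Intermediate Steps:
m(z) = -99/8 (m(z) = 1/4 + (1/8)*(-101) = 1/4 - 101/8 = -99/8)
H(g, n) = -50 + n
J(a, s) = -4*s
11661/(((5334 + 1180)/(-6108 - 8309) + J(13, 90)) + 5415) + H(202, 122)/m(113) = 11661/(((5334 + 1180)/(-6108 - 8309) - 4*90) + 5415) + (-50 + 122)/(-99/8) = 11661/((6514/(-14417) - 360) + 5415) + 72*(-8/99) = 11661/((6514*(-1/14417) - 360) + 5415) - 64/11 = 11661/((-6514/14417 - 360) + 5415) - 64/11 = 11661/(-5196634/14417 + 5415) - 64/11 = 11661/(72871421/14417) - 64/11 = 11661*(14417/72871421) - 64/11 = 168116637/72871421 - 64/11 = -2814487937/801585631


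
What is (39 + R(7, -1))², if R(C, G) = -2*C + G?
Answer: 576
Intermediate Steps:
R(C, G) = G - 2*C
(39 + R(7, -1))² = (39 + (-1 - 2*7))² = (39 + (-1 - 14))² = (39 - 15)² = 24² = 576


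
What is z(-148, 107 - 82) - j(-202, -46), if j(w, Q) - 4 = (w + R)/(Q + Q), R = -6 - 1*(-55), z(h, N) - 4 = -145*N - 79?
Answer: -340921/92 ≈ -3705.7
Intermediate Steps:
z(h, N) = -75 - 145*N (z(h, N) = 4 + (-145*N - 79) = 4 + (-79 - 145*N) = -75 - 145*N)
R = 49 (R = -6 + 55 = 49)
j(w, Q) = 4 + (49 + w)/(2*Q) (j(w, Q) = 4 + (w + 49)/(Q + Q) = 4 + (49 + w)/((2*Q)) = 4 + (49 + w)*(1/(2*Q)) = 4 + (49 + w)/(2*Q))
z(-148, 107 - 82) - j(-202, -46) = (-75 - 145*(107 - 82)) - (49 - 202 + 8*(-46))/(2*(-46)) = (-75 - 145*25) - (-1)*(49 - 202 - 368)/(2*46) = (-75 - 3625) - (-1)*(-521)/(2*46) = -3700 - 1*521/92 = -3700 - 521/92 = -340921/92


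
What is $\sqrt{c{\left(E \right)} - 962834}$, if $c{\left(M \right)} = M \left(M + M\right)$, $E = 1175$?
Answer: $12 \sqrt{12489} \approx 1341.1$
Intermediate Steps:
$c{\left(M \right)} = 2 M^{2}$ ($c{\left(M \right)} = M 2 M = 2 M^{2}$)
$\sqrt{c{\left(E \right)} - 962834} = \sqrt{2 \cdot 1175^{2} - 962834} = \sqrt{2 \cdot 1380625 - 962834} = \sqrt{2761250 - 962834} = \sqrt{1798416} = 12 \sqrt{12489}$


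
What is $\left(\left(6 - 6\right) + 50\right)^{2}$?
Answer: $2500$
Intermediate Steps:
$\left(\left(6 - 6\right) + 50\right)^{2} = \left(0 + 50\right)^{2} = 50^{2} = 2500$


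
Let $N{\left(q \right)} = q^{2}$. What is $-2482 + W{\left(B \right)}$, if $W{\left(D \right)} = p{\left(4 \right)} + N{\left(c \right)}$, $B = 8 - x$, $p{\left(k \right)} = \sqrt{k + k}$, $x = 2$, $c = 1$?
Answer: $-2481 + 2 \sqrt{2} \approx -2478.2$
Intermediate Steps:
$p{\left(k \right)} = \sqrt{2} \sqrt{k}$ ($p{\left(k \right)} = \sqrt{2 k} = \sqrt{2} \sqrt{k}$)
$B = 6$ ($B = 8 - 2 = 6$)
$W{\left(D \right)} = 1 + 2 \sqrt{2}$ ($W{\left(D \right)} = \sqrt{2} \sqrt{4} + 1^{2} = \sqrt{2} \cdot 2 + 1 = 2 \sqrt{2} + 1 = 1 + 2 \sqrt{2}$)
$-2482 + W{\left(B \right)} = -2482 + \left(1 + 2 \sqrt{2}\right) = -2481 + 2 \sqrt{2}$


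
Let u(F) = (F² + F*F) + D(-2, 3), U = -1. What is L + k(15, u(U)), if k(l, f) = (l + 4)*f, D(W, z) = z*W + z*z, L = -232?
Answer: -137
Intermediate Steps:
D(W, z) = z² + W*z (D(W, z) = W*z + z² = z² + W*z)
u(F) = 3 + 2*F² (u(F) = (F² + F*F) + 3*(-2 + 3) = (F² + F²) + 3*1 = 2*F² + 3 = 3 + 2*F²)
k(l, f) = f*(4 + l) (k(l, f) = (4 + l)*f = f*(4 + l))
L + k(15, u(U)) = -232 + (3 + 2*(-1)²)*(4 + 15) = -232 + (3 + 2*1)*19 = -232 + (3 + 2)*19 = -232 + 5*19 = -232 + 95 = -137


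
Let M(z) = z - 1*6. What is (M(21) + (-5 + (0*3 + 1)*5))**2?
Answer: 225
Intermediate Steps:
M(z) = -6 + z (M(z) = z - 6 = -6 + z)
(M(21) + (-5 + (0*3 + 1)*5))**2 = ((-6 + 21) + (-5 + (0*3 + 1)*5))**2 = (15 + (-5 + (0 + 1)*5))**2 = (15 + (-5 + 1*5))**2 = (15 + (-5 + 5))**2 = (15 + 0)**2 = 15**2 = 225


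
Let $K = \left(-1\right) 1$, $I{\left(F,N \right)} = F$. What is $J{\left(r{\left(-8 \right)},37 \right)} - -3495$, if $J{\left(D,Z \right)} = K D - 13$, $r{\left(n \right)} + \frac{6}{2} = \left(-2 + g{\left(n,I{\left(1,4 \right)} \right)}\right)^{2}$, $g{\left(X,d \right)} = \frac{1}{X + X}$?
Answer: $\frac{891071}{256} \approx 3480.7$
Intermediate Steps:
$K = -1$
$g{\left(X,d \right)} = \frac{1}{2 X}$
$r{\left(n \right)} = -3 + \left(-2 + \frac{1}{2 n}\right)^{2}$
$J{\left(D,Z \right)} = -13 - D$ ($J{\left(D,Z \right)} = - D - 13 = -13 - D$)
$J{\left(r{\left(-8 \right)},37 \right)} - -3495 = \left(-13 - \left(1 - \frac{2}{-8} + \frac{1}{4 \cdot 64}\right)\right) - -3495 = \left(-13 - \left(1 - - \frac{1}{4} + \frac{1}{4} \cdot \frac{1}{64}\right)\right) + 3495 = \left(-13 - \left(1 + \frac{1}{4} + \frac{1}{256}\right)\right) + 3495 = \left(-13 - \frac{321}{256}\right) + 3495 = - \frac{3649}{256} + 3495 = \frac{891071}{256}$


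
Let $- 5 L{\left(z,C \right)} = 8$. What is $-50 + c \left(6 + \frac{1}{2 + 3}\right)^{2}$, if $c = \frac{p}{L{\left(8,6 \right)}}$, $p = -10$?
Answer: $\frac{761}{4} \approx 190.25$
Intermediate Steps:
$L{\left(z,C \right)} = - \frac{8}{5}$ ($L{\left(z,C \right)} = \left(- \frac{1}{5}\right) 8 = - \frac{8}{5}$)
$c = \frac{25}{4}$ ($c = - \frac{10}{- \frac{8}{5}} = \left(-10\right) \left(- \frac{5}{8}\right) = \frac{25}{4} \approx 6.25$)
$-50 + c \left(6 + \frac{1}{2 + 3}\right)^{2} = -50 + \frac{25 \left(6 + \frac{1}{2 + 3}\right)^{2}}{4} = -50 + \frac{25 \left(6 + \frac{1}{5}\right)^{2}}{4} = -50 + \frac{25 \left(\frac{31}{5}\right)^{2}}{4} = -50 + \frac{25}{4} \cdot \frac{961}{25} = -50 + \frac{961}{4} = \frac{761}{4}$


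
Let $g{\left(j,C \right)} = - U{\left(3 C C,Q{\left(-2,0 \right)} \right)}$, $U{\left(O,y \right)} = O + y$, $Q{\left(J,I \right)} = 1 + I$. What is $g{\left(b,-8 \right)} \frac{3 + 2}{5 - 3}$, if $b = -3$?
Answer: $- \frac{965}{2} \approx -482.5$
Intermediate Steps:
$g{\left(j,C \right)} = -1 - 3 C^{2}$ ($g{\left(j,C \right)} = - (3 C C + \left(1 + 0\right)) = - (3 C^{2} + 1) = - (1 + 3 C^{2}) = -1 - 3 C^{2}$)
$g{\left(b,-8 \right)} \frac{3 + 2}{5 - 3} = \left(-1 - 3 \left(-8\right)^{2}\right) \frac{3 + 2}{5 - 3} = \left(-1 - 192\right) \frac{5}{2} = \left(-1 - 192\right) 5 \cdot \frac{1}{2} = \left(-193\right) \frac{5}{2} = - \frac{965}{2}$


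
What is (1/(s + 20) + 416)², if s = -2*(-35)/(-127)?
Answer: 1056058356609/6100900 ≈ 1.7310e+5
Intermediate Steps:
s = -70/127 (s = 70*(-1/127) = -70/127 ≈ -0.55118)
(1/(s + 20) + 416)² = (1/(-70/127 + 20) + 416)² = (1/(2470/127) + 416)² = (127/2470 + 416)² = (1027647/2470)² = 1056058356609/6100900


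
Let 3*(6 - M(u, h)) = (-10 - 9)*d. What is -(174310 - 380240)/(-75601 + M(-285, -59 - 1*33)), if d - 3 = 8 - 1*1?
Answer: -123558/45319 ≈ -2.7264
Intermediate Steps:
d = 10 (d = 3 + (8 - 1*1) = 3 + (8 - 1) = 3 + 7 = 10)
M(u, h) = 208/3 (M(u, h) = 6 - (-10 - 9)*10/3 = 6 - (-19)*10/3 = 6 - 1/3*(-190) = 6 + 190/3 = 208/3)
-(174310 - 380240)/(-75601 + M(-285, -59 - 1*33)) = -(174310 - 380240)/(-75601 + 208/3) = -(-205930)/(-226595/3) = -(-205930)*(-3)/226595 = -1*123558/45319 = -123558/45319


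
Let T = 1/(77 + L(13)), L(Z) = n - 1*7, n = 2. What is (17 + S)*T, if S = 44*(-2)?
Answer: -71/72 ≈ -0.98611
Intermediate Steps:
L(Z) = -5 (L(Z) = 2 - 1*7 = 2 - 7 = -5)
S = -88
T = 1/72 (T = 1/(77 - 5) = 1/72 ≈ 0.013889)
(17 + S)*T = (17 - 88)*(1/72) = -71*1/72 = -71/72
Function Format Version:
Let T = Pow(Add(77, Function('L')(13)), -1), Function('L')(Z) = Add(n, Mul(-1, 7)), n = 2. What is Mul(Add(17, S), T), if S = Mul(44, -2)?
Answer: Rational(-71, 72) ≈ -0.98611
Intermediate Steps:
Function('L')(Z) = -5 (Function('L')(Z) = Add(2, Mul(-1, 7)) = Add(2, -7) = -5)
S = -88
T = Rational(1, 72) (T = Pow(Add(77, -5), -1) = Pow(72, -1) = Rational(1, 72) ≈ 0.013889)
Mul(Add(17, S), T) = Mul(Add(17, -88), Rational(1, 72)) = Mul(-71, Rational(1, 72)) = Rational(-71, 72)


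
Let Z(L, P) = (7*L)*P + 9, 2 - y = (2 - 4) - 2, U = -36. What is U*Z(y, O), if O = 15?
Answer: -23004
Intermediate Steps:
y = 6 (y = 2 - ((2 - 4) - 2) = 2 - (-2 - 2) = 2 - 1*(-4) = 2 + 4 = 6)
Z(L, P) = 9 + 7*L*P (Z(L, P) = 7*L*P + 9 = 9 + 7*L*P)
U*Z(y, O) = -36*(9 + 7*6*15) = -36*(9 + 630) = -36*639 = -23004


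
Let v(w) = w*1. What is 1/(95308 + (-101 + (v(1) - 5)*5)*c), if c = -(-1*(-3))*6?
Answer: 1/97486 ≈ 1.0258e-5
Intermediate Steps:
v(w) = w
c = -18 (c = -3*6 = -1*18 = -18)
1/(95308 + (-101 + (v(1) - 5)*5)*c) = 1/(95308 + (-101 + (1 - 5)*5)*(-18)) = 1/(95308 + (-101 - 4*5)*(-18)) = 1/(95308 + (-101 - 20)*(-18)) = 1/(95308 - 121*(-18)) = 1/(95308 + 2178) = 1/97486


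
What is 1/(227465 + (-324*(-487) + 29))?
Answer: 1/385282 ≈ 2.5955e-6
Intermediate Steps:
1/(227465 + (-324*(-487) + 29)) = 1/(227465 + (157788 + 29)) = 1/(227465 + 157817) = 1/385282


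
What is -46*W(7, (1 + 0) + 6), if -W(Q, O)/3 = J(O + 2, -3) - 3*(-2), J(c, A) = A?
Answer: 414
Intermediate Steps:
W(Q, O) = -9 (W(Q, O) = -3*(-3 - 3*(-2)) = -3*(-3 + 6) = -3*3 = -9)
-46*W(7, (1 + 0) + 6) = -46*(-9) = 414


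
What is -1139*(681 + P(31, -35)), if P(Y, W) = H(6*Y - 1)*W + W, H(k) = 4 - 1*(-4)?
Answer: -416874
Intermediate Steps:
H(k) = 8 (H(k) = 4 + 4 = 8)
P(Y, W) = 9*W (P(Y, W) = 8*W + W = 9*W)
-1139*(681 + P(31, -35)) = -1139*(681 + 9*(-35)) = -1139*(681 - 315) = -1139*366 = -416874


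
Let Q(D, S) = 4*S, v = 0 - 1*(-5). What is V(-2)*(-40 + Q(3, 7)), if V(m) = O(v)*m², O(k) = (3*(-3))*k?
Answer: 2160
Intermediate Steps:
v = 5 (v = 0 + 5 = 5)
O(k) = -9*k
V(m) = -45*m² (V(m) = (-9*5)*m² = -45*m²)
V(-2)*(-40 + Q(3, 7)) = (-45*(-2)²)*(-40 + 4*7) = (-45*4)*(-40 + 28) = -180*(-12) = 2160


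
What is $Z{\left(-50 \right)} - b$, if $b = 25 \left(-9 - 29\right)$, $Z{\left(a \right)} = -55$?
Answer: $895$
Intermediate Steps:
$b = -950$ ($b = 25 \left(-38\right) = -950$)
$Z{\left(-50 \right)} - b = -55 - -950 = -55 + 950 = 895$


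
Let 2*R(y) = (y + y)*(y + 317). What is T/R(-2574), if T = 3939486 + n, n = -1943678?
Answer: 997904/2904759 ≈ 0.34354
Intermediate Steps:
T = 1995808 (T = 3939486 - 1943678 = 1995808)
R(y) = y*(317 + y) (R(y) = ((y + y)*(y + 317))/2 = ((2*y)*(317 + y))/2 = (2*y*(317 + y))/2 = y*(317 + y))
T/R(-2574) = 1995808/((-2574*(317 - 2574))) = 1995808/((-2574*(-2257))) = 1995808/5809518 = 1995808*(1/5809518) = 997904/2904759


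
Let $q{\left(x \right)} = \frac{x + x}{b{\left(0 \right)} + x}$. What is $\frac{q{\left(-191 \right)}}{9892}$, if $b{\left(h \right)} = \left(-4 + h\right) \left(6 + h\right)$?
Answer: $\frac{191}{1063390} \approx 0.00017961$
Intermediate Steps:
$q{\left(x \right)} = \frac{2 x}{-24 + x}$ ($q{\left(x \right)} = \frac{x + x}{\left(-24 + 0^{2} + 2 \cdot 0\right) + x} = \frac{2 x}{\left(-24 + 0 + 0\right) + x} = \frac{2 x}{-24 + x}$)
$\frac{q{\left(-191 \right)}}{9892} = \frac{2 \left(-191\right) \frac{1}{-24 - 191}}{9892} = 2 \left(-191\right) \frac{1}{-215} \cdot \frac{1}{9892} = 2 \left(-191\right) \left(- \frac{1}{215}\right) \frac{1}{9892} = \frac{382}{215} \cdot \frac{1}{9892} = \frac{191}{1063390}$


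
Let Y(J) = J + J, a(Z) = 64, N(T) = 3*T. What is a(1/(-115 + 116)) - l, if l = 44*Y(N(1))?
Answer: -200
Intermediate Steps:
Y(J) = 2*J
l = 264 (l = 44*(2*(3*1)) = 44*(2*3) = 44*6 = 264)
a(1/(-115 + 116)) - l = 64 - 1*264 = 64 - 264 = -200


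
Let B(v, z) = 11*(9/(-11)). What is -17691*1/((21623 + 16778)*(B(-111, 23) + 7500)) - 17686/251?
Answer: -1695864214889/24067711547 ≈ -70.462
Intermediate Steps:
B(v, z) = -9 (B(v, z) = 11*(9*(-1/11)) = 11*(-9/11) = -9)
-17691*1/((21623 + 16778)*(B(-111, 23) + 7500)) - 17686/251 = -17691*1/((-9 + 7500)*(21623 + 16778)) - 17686/251 = -17691/(7491*38401) - 17686*1/251 = -17691/287661891 - 17686/251 = -17691*1/287661891 - 17686/251 = -5897/95887297 - 17686/251 = -1695864214889/24067711547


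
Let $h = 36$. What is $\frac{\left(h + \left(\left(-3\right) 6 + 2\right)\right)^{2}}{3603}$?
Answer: $\frac{400}{3603} \approx 0.11102$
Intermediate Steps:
$\frac{\left(h + \left(\left(-3\right) 6 + 2\right)\right)^{2}}{3603} = \frac{\left(36 + \left(\left(-3\right) 6 + 2\right)\right)^{2}}{3603} = \left(36 + \left(-18 + 2\right)\right)^{2} \cdot \frac{1}{3603} = \left(36 - 16\right)^{2} \cdot \frac{1}{3603} = 20^{2} \cdot \frac{1}{3603} = 400 \cdot \frac{1}{3603} = \frac{400}{3603}$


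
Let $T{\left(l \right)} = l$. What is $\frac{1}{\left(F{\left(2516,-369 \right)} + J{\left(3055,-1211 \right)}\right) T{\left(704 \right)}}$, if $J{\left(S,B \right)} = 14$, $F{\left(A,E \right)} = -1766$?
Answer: $- \frac{1}{1233408} \approx -8.1076 \cdot 10^{-7}$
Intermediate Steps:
$\frac{1}{\left(F{\left(2516,-369 \right)} + J{\left(3055,-1211 \right)}\right) T{\left(704 \right)}} = \frac{1}{\left(-1766 + 14\right) 704} = \frac{1}{-1752} \cdot \frac{1}{704} = \left(- \frac{1}{1752}\right) \frac{1}{704} = - \frac{1}{1233408}$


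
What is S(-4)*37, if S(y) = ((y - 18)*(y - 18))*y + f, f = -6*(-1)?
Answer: -71410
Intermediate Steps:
f = 6
S(y) = 6 + y*(-18 + y)² (S(y) = ((y - 18)*(y - 18))*y + 6 = ((-18 + y)*(-18 + y))*y + 6 = (-18 + y)²*y + 6 = y*(-18 + y)² + 6 = 6 + y*(-18 + y)²)
S(-4)*37 = (6 - 4*(-18 - 4)²)*37 = (6 - 4*(-22)²)*37 = (6 - 4*484)*37 = (6 - 1936)*37 = -1930*37 = -71410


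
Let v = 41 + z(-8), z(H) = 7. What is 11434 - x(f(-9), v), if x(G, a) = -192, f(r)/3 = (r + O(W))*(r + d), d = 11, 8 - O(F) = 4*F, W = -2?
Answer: 11626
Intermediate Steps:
O(F) = 8 - 4*F
v = 48 (v = 41 + 7 = 48)
f(r) = 3*(11 + r)*(16 + r) (f(r) = 3*((r + (8 - 4*(-2)))*(r + 11)) = 3*((r + (8 + 8))*(11 + r)) = 3*((r + 16)*(11 + r)) = 3*((16 + r)*(11 + r)) = 3*((11 + r)*(16 + r)) = 3*(11 + r)*(16 + r))
11434 - x(f(-9), v) = 11434 - 1*(-192) = 11434 + 192 = 11626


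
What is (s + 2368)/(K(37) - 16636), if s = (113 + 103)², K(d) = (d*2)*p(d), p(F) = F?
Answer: -24512/6949 ≈ -3.5274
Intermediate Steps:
K(d) = 2*d² (K(d) = (d*2)*d = (2*d)*d = 2*d²)
s = 46656 (s = 216² = 46656)
(s + 2368)/(K(37) - 16636) = (46656 + 2368)/(2*37² - 16636) = 49024/(2*1369 - 16636) = 49024/(2738 - 16636) = 49024/(-13898) = 49024*(-1/13898) = -24512/6949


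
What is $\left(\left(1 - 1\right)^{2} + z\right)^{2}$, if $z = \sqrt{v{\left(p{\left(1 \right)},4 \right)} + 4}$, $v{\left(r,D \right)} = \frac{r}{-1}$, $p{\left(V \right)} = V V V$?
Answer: $3$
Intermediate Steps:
$p{\left(V \right)} = V^{3}$ ($p{\left(V \right)} = V^{2} V = V^{3}$)
$v{\left(r,D \right)} = - r$ ($v{\left(r,D \right)} = r \left(-1\right) = - r$)
$z = \sqrt{3}$ ($z = \sqrt{- 1^{3} + 4} = \sqrt{\left(-1\right) 1 + 4} = \sqrt{-1 + 4} = \sqrt{3} \approx 1.732$)
$\left(\left(1 - 1\right)^{2} + z\right)^{2} = \left(\left(1 - 1\right)^{2} + \sqrt{3}\right)^{2} = \left(0^{2} + \sqrt{3}\right)^{2} = \left(0 + \sqrt{3}\right)^{2} = \left(\sqrt{3}\right)^{2} = 3$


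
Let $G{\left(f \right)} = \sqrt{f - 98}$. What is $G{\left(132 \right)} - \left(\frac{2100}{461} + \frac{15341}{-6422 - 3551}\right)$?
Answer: $- \frac{13871099}{4597553} + \sqrt{34} \approx 2.8139$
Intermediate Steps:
$G{\left(f \right)} = \sqrt{-98 + f}$
$G{\left(132 \right)} - \left(\frac{2100}{461} + \frac{15341}{-6422 - 3551}\right) = \sqrt{-98 + 132} - \left(\frac{2100}{461} + \frac{15341}{-6422 - 3551}\right) = \sqrt{34} - \left(\frac{2100}{461} + \frac{15341}{-6422 - 3551}\right) = \sqrt{34} - \left(\frac{2100}{461} + \frac{15341}{-9973}\right) = \sqrt{34} - \frac{13871099}{4597553} = - \frac{13871099}{4597553} + \sqrt{34}$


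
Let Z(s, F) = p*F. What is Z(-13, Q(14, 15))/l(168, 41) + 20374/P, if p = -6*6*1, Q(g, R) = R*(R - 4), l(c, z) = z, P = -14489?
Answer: -86899994/594049 ≈ -146.28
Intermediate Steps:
Q(g, R) = R*(-4 + R)
p = -36 (p = -36*1 = -36)
Z(s, F) = -36*F
Z(-13, Q(14, 15))/l(168, 41) + 20374/P = -540*(-4 + 15)/41 + 20374/(-14489) = -540*11*(1/41) + 20374*(-1/14489) = -36*165*(1/41) - 20374/14489 = -5940*1/41 - 20374/14489 = -5940/41 - 20374/14489 = -86899994/594049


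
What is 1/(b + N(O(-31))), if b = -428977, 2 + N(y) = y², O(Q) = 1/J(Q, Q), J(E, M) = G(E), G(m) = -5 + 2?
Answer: -9/3860810 ≈ -2.3311e-6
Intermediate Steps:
G(m) = -3
J(E, M) = -3
O(Q) = -⅓ (O(Q) = 1/(-3) = -⅓)
N(y) = -2 + y²
1/(b + N(O(-31))) = 1/(-428977 + (-2 + (-⅓)²)) = 1/(-428977 + (-2 + ⅑)) = 1/(-428977 - 17/9) = 1/(-3860810/9) = -9/3860810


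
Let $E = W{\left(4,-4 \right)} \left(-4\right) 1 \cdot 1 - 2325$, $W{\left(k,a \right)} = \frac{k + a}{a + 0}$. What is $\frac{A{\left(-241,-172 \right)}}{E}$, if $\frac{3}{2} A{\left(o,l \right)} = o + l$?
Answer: $\frac{826}{6975} \approx 0.11842$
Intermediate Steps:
$A{\left(o,l \right)} = \frac{2 l}{3} + \frac{2 o}{3}$ ($A{\left(o,l \right)} = \frac{2 \left(o + l\right)}{3} = \frac{2 \left(l + o\right)}{3} = \frac{2 l}{3} + \frac{2 o}{3}$)
$W{\left(k,a \right)} = \frac{a + k}{a}$
$E = -2325$ ($E = \frac{-4 + 4}{-4} \left(-4\right) 1 \cdot 1 - 2325 = \left(- \frac{1}{4}\right) 0 \left(\left(-4\right) 1\right) - 2325 = 0 \left(-4\right) - 2325 = 0 - 2325 = -2325$)
$\frac{A{\left(-241,-172 \right)}}{E} = \frac{\frac{2}{3} \left(-172\right) + \frac{2}{3} \left(-241\right)}{-2325} = \left(- \frac{344}{3} - \frac{482}{3}\right) \left(- \frac{1}{2325}\right) = \left(- \frac{826}{3}\right) \left(- \frac{1}{2325}\right) = \frac{826}{6975}$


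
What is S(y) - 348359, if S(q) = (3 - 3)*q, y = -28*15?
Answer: -348359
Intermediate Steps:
y = -420
S(q) = 0 (S(q) = 0*q = 0)
S(y) - 348359 = 0 - 348359 = -348359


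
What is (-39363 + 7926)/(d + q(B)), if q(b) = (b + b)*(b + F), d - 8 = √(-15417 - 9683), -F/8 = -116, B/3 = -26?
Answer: 347357892/1465055297 + 52395*I*√251/2930110594 ≈ 0.2371 + 0.0002833*I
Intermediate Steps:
B = -78 (B = 3*(-26) = -78)
F = 928 (F = -8*(-116) = 928)
d = 8 + 10*I*√251 (d = 8 + √(-15417 - 9683) = 8 + √(-25100) = 8 + 10*I*√251 ≈ 8.0 + 158.43*I)
q(b) = 2*b*(928 + b) (q(b) = (b + b)*(b + 928) = (2*b)*(928 + b) = 2*b*(928 + b))
(-39363 + 7926)/(d + q(B)) = (-39363 + 7926)/((8 + 10*I*√251) + 2*(-78)*(928 - 78)) = -31437/((8 + 10*I*√251) + 2*(-78)*850) = -31437/((8 + 10*I*√251) - 132600) = -31437/(-132592 + 10*I*√251)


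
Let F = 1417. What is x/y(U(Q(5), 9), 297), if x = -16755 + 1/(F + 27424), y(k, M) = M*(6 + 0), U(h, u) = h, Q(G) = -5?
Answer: -241615477/25697331 ≈ -9.4024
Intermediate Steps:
y(k, M) = 6*M (y(k, M) = M*6 = 6*M)
x = -483230954/28841 (x = -16755 + 1/(1417 + 27424) = -16755 + 1/28841 = -483230954/28841 ≈ -16755.)
x/y(U(Q(5), 9), 297) = -483230954/(28841*(6*297)) = -483230954/28841/1782 = -483230954/28841*1/1782 = -241615477/25697331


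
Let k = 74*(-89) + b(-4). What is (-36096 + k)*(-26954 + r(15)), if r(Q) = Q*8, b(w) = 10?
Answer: 1145060448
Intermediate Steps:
r(Q) = 8*Q
k = -6576 (k = 74*(-89) + 10 = -6586 + 10 = -6576)
(-36096 + k)*(-26954 + r(15)) = (-36096 - 6576)*(-26954 + 8*15) = -42672*(-26954 + 120) = -42672*(-26834) = 1145060448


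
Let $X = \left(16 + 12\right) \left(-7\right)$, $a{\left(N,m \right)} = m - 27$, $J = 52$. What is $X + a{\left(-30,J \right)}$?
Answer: $-171$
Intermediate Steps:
$a{\left(N,m \right)} = -27 + m$
$X = -196$ ($X = 28 \left(-7\right) = -196$)
$X + a{\left(-30,J \right)} = -196 + \left(-27 + 52\right) = -196 + 25 = -171$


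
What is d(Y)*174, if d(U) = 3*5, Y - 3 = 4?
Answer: 2610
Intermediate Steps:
Y = 7 (Y = 3 + 4 = 7)
d(U) = 15
d(Y)*174 = 15*174 = 2610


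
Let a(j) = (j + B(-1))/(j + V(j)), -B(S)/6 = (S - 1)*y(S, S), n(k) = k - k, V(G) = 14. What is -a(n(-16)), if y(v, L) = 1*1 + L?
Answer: 0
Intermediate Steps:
n(k) = 0
y(v, L) = 1 + L
B(S) = -6*(1 + S)*(-1 + S) (B(S) = -6*(S - 1)*(1 + S) = -6*(-1 + S)*(1 + S) = -6*(1 + S)*(-1 + S))
a(j) = j/(14 + j) (a(j) = (j + (6 - 6*(-1)²))/(j + 14) = (j + (6 - 6*1))/(14 + j) = (j + (6 - 6))/(14 + j) = (j + 0)/(14 + j) = j/(14 + j))
-a(n(-16)) = -0/(14 + 0) = -0/14 = -1*0 = 0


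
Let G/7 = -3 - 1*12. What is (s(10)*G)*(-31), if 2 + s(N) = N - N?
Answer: -6510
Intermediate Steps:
s(N) = -2 (s(N) = -2 + (N - N) = -2 + 0 = -2)
G = -105 (G = 7*(-3 - 1*12) = 7*(-3 - 12) = 7*(-15) = -105)
(s(10)*G)*(-31) = -2*(-105)*(-31) = 210*(-31) = -6510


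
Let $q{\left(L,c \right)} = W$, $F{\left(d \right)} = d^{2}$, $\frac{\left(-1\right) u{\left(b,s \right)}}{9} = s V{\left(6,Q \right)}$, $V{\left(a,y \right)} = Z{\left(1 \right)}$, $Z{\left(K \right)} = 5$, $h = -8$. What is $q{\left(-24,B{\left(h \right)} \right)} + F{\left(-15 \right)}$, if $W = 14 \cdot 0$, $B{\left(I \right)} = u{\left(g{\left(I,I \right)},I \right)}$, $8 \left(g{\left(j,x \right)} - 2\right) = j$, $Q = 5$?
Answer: $225$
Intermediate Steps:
$g{\left(j,x \right)} = 2 + \frac{j}{8}$
$V{\left(a,y \right)} = 5$
$u{\left(b,s \right)} = - 45 s$ ($u{\left(b,s \right)} = - 9 s 5 = - 9 \cdot 5 s = - 45 s$)
$B{\left(I \right)} = - 45 I$
$W = 0$
$q{\left(L,c \right)} = 0$
$q{\left(-24,B{\left(h \right)} \right)} + F{\left(-15 \right)} = 0 + \left(-15\right)^{2} = 0 + 225 = 225$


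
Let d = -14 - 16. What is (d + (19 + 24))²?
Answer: 169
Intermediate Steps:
d = -30
(d + (19 + 24))² = (-30 + (19 + 24))² = (-30 + 43)² = 13² = 169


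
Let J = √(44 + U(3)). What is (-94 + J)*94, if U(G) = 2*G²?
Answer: -8836 + 94*√62 ≈ -8095.8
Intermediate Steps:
J = √62 (J = √(44 + 2*3²) = √(44 + 2*9) = √(44 + 18) = √62 ≈ 7.8740)
(-94 + J)*94 = (-94 + √62)*94 = -8836 + 94*√62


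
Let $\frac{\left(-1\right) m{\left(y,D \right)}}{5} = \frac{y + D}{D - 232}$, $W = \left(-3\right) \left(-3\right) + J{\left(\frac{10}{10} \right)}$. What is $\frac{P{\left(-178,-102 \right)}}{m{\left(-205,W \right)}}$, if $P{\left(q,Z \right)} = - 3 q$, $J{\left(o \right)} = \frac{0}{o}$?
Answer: $- \frac{59541}{490} \approx -121.51$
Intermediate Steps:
$J{\left(o \right)} = 0$
$W = 9$ ($W = \left(-3\right) \left(-3\right) + 0 = 9 + 0 = 9$)
$m{\left(y,D \right)} = - \frac{5 \left(D + y\right)}{-232 + D}$ ($m{\left(y,D \right)} = - 5 \frac{y + D}{D - 232} = - 5 \frac{D + y}{-232 + D} = - \frac{5 \left(D + y\right)}{-232 + D}$)
$\frac{P{\left(-178,-102 \right)}}{m{\left(-205,W \right)}} = \frac{\left(-3\right) \left(-178\right)}{5 \frac{1}{-232 + 9} \left(\left(-1\right) 9 - -205\right)} = \frac{534}{5 \frac{1}{-223} \left(-9 + 205\right)} = \frac{534}{5 \left(- \frac{1}{223}\right) 196} = \frac{534}{- \frac{980}{223}} = 534 \left(- \frac{223}{980}\right) = - \frac{59541}{490}$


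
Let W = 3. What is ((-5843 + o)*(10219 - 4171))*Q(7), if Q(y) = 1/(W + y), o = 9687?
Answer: 11624256/5 ≈ 2.3249e+6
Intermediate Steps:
Q(y) = 1/(3 + y)
((-5843 + o)*(10219 - 4171))*Q(7) = ((-5843 + 9687)*(10219 - 4171))/(3 + 7) = (3844*6048)/10 = 23248512*(1/10) = 11624256/5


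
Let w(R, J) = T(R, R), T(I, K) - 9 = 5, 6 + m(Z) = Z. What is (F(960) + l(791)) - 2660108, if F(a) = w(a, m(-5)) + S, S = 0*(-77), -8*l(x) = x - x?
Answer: -2660094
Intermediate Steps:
m(Z) = -6 + Z
T(I, K) = 14 (T(I, K) = 9 + 5 = 14)
w(R, J) = 14
l(x) = 0 (l(x) = -(x - x)/8 = -⅛*0 = 0)
S = 0
F(a) = 14 (F(a) = 14 + 0 = 14)
(F(960) + l(791)) - 2660108 = (14 + 0) - 2660108 = 14 - 2660108 = -2660094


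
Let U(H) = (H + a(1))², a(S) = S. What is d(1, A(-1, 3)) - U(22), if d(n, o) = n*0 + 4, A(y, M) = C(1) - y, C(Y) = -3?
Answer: -525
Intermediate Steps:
A(y, M) = -3 - y
U(H) = (1 + H)² (U(H) = (H + 1)² = (1 + H)²)
d(n, o) = 4 (d(n, o) = 0 + 4 = 4)
d(1, A(-1, 3)) - U(22) = 4 - (1 + 22)² = 4 - 1*23² = 4 - 1*529 = 4 - 529 = -525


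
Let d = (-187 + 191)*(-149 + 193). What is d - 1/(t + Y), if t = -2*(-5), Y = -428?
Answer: 73569/418 ≈ 176.00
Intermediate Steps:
t = 10
d = 176 (d = 4*44 = 176)
d - 1/(t + Y) = 176 - 1/(10 - 428) = 176 - 1/(-418) = 176 - 1*(-1/418) = 176 + 1/418 = 73569/418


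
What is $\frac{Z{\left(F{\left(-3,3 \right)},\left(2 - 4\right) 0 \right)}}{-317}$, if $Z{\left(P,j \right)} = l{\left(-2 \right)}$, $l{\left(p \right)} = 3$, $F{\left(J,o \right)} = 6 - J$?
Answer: $- \frac{3}{317} \approx -0.0094637$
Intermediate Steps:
$Z{\left(P,j \right)} = 3$
$\frac{Z{\left(F{\left(-3,3 \right)},\left(2 - 4\right) 0 \right)}}{-317} = \frac{3}{-317} = 3 \left(- \frac{1}{317}\right) = - \frac{3}{317}$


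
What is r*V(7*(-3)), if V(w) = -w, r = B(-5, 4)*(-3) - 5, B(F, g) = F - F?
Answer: -105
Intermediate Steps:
B(F, g) = 0
r = -5 (r = 0*(-3) - 5 = 0 - 5 = -5)
r*V(7*(-3)) = -(-5)*7*(-3) = -(-5)*(-21) = -5*21 = -105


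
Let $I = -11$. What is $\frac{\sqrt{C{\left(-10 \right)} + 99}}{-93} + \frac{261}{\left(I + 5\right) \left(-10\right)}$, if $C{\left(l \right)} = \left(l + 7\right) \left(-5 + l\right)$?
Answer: $\frac{2617}{620} \approx 4.221$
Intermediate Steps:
$C{\left(l \right)} = \left(-5 + l\right) \left(7 + l\right)$ ($C{\left(l \right)} = \left(7 + l\right) \left(-5 + l\right) = \left(-5 + l\right) \left(7 + l\right)$)
$\frac{\sqrt{C{\left(-10 \right)} + 99}}{-93} + \frac{261}{\left(I + 5\right) \left(-10\right)} = \frac{\sqrt{\left(-35 + \left(-10\right)^{2} + 2 \left(-10\right)\right) + 99}}{-93} + \frac{261}{\left(-11 + 5\right) \left(-10\right)} = \sqrt{\left(-35 + 100 - 20\right) + 99} \left(- \frac{1}{93}\right) + \frac{261}{\left(-6\right) \left(-10\right)} = \sqrt{45 + 99} \left(- \frac{1}{93}\right) + \frac{261}{60} = \sqrt{144} \left(- \frac{1}{93}\right) + 261 \cdot \frac{1}{60} = 12 \left(- \frac{1}{93}\right) + \frac{87}{20} = - \frac{4}{31} + \frac{87}{20} = \frac{2617}{620}$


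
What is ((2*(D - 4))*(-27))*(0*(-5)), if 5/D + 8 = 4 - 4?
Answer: 0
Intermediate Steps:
D = -5/8 (D = 5/(-8 + (4 - 4)) = 5/(-8 + 0) = 5/(-8) = 5*(-⅛) = -5/8 ≈ -0.62500)
((2*(D - 4))*(-27))*(0*(-5)) = ((2*(-5/8 - 4))*(-27))*(0*(-5)) = ((2*(-37/8))*(-27))*0 = -37/4*(-27)*0 = (999/4)*0 = 0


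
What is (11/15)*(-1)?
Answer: -11/15 ≈ -0.73333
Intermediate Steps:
(11/15)*(-1) = -11/15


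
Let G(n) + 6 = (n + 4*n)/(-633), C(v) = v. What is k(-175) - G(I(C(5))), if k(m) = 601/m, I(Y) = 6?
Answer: 96489/36925 ≈ 2.6131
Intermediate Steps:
G(n) = -6 - 5*n/633 (G(n) = -6 + (n + 4*n)/(-633) = -6 + (5*n)*(-1/633) = -6 - 5*n/633)
k(-175) - G(I(C(5))) = 601/(-175) - (-6 - 5/633*6) = 601*(-1/175) - (-6 - 10/211) = -601/175 - 1*(-1276/211) = -601/175 + 1276/211 = 96489/36925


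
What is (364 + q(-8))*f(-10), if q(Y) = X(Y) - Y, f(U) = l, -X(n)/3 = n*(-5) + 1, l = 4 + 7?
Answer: 2739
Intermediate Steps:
l = 11
X(n) = -3 + 15*n (X(n) = -3*(n*(-5) + 1) = -3*(-5*n + 1) = -3*(1 - 5*n) = -3 + 15*n)
f(U) = 11
q(Y) = -3 + 14*Y (q(Y) = (-3 + 15*Y) - Y = -3 + 14*Y)
(364 + q(-8))*f(-10) = (364 + (-3 + 14*(-8)))*11 = (364 + (-3 - 112))*11 = (364 - 115)*11 = 249*11 = 2739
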